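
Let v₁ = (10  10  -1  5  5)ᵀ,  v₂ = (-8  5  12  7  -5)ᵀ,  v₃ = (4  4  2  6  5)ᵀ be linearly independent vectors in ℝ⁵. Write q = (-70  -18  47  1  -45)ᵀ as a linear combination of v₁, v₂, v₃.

q = -3v₁ + 4v₂ - 2v₃

Write q = a₁v₁ + … + a₃v₃ and equate components.
The system has the unique solution (a₁, a₂, a₃) = (-3, 4, -2).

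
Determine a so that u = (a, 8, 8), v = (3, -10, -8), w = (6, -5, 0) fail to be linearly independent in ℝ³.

a = -3/5

Dependence holds iff the 3×3 matrix [u v w] is singular.
Expanding, det = -40*a - 24.
This vanishes exactly when a = -3/5.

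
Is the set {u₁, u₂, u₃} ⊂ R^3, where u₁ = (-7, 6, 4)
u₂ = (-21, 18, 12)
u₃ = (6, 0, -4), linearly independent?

linearly dependent

One vector is a scalar multiple of another, so the set is dependent.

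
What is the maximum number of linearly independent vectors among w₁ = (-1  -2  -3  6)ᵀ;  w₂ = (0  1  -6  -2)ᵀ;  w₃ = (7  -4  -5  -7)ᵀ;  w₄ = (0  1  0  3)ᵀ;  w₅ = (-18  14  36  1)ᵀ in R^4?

4

Form the matrix with w₁, w₂, w₃, w₄, w₅ as columns and reduce.
Exactly 4 pivots survive; hence the rank is 4.
(With 5 elements in a 4-dimensional space the rank is at most 4.)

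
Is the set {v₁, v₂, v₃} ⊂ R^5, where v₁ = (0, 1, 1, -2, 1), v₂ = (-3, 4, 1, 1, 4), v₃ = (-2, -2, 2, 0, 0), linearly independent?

linearly independent

Row-reduce the matrix whose columns are v₁, v₂, v₃.
The reduction yields 3 nonzero rows, so the rank is 3.
Since rank = 3 (the number of vectors), the set is linearly independent.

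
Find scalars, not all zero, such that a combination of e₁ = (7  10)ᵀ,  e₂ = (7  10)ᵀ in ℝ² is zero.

Solve the homogeneous system with e₁, e₂ as columns by row-reducing the coefficient matrix.
The free variable yields coefficients (1, -1) (any nonzero multiple also works).

e₁ - e₂ = 0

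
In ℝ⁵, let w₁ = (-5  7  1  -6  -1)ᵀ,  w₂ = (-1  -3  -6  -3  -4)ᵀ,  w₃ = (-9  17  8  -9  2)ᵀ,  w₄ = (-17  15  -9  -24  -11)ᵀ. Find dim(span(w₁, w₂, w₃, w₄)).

Form the matrix with w₁, w₂, w₃, w₄ as columns and reduce.
There are 2 pivot columns, so rank = 2.

dim = 2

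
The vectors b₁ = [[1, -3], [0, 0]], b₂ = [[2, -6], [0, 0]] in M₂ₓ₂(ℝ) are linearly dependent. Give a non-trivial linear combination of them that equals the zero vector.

Take coordinates with respect to {E₁₁, E₁₂, E₂₁, E₂₂}.
Write the vectors as columns of a matrix and find a nonzero vector in its null space.
The free variable yields coefficients (2, -1) (any nonzero multiple also works).

2b₁ - b₂ = 0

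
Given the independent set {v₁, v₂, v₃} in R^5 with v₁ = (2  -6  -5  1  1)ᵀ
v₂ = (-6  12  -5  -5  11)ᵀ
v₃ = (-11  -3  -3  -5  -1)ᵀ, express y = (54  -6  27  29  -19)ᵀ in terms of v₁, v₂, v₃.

y = -v₁ - 2v₂ - 4v₃

Set up the augmented matrix [v₁ | v₂ | v₃ | y] and row-reduce.
Back-substitution yields (a₁, a₂, a₃) = (-1, -2, -4).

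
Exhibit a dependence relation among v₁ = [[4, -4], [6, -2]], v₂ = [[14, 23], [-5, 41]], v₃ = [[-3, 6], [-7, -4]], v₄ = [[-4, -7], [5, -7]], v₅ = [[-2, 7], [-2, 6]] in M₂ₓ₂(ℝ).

v₂ + 2v₃ + 3v₄ - 2v₅ = 0

Pass to coordinate vectors relative to the basis {E₁₁, E₁₂, E₂₁, E₂₂}.
Set up α₁v₁ + … + α₅v₅ = 0 and solve the homogeneous system.
A generator of the null space is (0, 1, 2, 3, -2).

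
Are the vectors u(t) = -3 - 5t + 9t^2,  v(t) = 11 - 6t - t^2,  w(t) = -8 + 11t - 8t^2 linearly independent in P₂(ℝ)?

Write each element as a coordinate vector in ℝ³ using {1, t, t^2}.
Place the vectors as rows of a 3×3 matrix and reduce to echelon form.
The reduction yields 2 nonzero rows, so the rank is 2.
Since rank 2 < 3, the set is linearly dependent.

linearly dependent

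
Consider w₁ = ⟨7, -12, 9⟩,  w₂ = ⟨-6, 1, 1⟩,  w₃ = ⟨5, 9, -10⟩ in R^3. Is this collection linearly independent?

linearly independent

Row-reduce the matrix whose columns are w₁, w₂, w₃.
The reduction yields 3 nonzero rows, so the rank is 3.
Since rank = 3 (the number of vectors), the set is linearly independent.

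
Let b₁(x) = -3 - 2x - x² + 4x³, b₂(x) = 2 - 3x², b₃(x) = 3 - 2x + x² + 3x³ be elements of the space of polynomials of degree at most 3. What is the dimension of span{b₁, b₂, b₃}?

Represent each element by its coordinate vector in ℝ⁴.
Form the matrix with b₁, b₂, b₃ as columns and reduce.
Reduction leaves 3 leading entries, giving rank 3.

3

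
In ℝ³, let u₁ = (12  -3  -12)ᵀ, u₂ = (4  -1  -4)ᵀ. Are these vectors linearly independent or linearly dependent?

One vector is a scalar multiple of another, so the set is dependent.

linearly dependent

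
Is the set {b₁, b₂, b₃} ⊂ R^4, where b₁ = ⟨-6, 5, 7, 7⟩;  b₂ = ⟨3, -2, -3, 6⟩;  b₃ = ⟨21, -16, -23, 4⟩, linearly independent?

Row-reduce the matrix whose columns are b₁, b₂, b₃.
The reduction yields 2 nonzero rows, so the rank is 2.
Since rank 2 < 3, the set is linearly dependent.
Indeed 2b₁ - 3b₂ + b₃ = 0.

linearly dependent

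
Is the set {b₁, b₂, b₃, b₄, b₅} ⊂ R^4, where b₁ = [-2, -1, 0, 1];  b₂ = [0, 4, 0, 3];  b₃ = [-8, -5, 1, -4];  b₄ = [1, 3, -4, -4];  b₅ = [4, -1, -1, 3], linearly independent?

There are 5 vectors in a 4-dimensional space, so they cannot be linearly independent.

linearly dependent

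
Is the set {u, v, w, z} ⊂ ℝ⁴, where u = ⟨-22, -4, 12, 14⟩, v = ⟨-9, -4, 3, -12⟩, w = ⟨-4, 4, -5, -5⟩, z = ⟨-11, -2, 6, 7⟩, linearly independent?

linearly dependent

One vector is a scalar multiple of another, so the set is dependent.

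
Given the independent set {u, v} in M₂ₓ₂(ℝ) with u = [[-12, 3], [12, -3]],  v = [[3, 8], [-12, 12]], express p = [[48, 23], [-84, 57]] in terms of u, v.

Identify each element with its coordinate vector in ℝ⁴ via {E₁₁, E₁₂, E₂₁, E₂₂}.
Set up the augmented matrix [u | v | p] and row-reduce.
Row-reducing the augmented matrix gives the unique coefficients (c₁, c₂) = (-3, 4).

p = -3u + 4v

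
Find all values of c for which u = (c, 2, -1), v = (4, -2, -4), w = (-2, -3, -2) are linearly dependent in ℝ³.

Dependence holds iff the 3×3 matrix [u v w] is singular.
Expanding, det = 48 - 8*c.
This vanishes exactly when c = 6.

c = 6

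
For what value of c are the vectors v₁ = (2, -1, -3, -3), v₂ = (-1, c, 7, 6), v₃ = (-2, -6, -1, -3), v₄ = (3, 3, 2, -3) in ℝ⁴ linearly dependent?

c = 7

The set is linearly dependent precisely when det[v₁; v₂; v₃; v₄] = 0.
The determinant works out to 66*c - 462.
Setting this to zero gives c = 7.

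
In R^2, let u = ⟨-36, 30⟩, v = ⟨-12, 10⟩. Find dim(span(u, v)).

1

Row-reduce the 2×2 matrix with these as rows.
There is 1 pivot column, so rank = 1.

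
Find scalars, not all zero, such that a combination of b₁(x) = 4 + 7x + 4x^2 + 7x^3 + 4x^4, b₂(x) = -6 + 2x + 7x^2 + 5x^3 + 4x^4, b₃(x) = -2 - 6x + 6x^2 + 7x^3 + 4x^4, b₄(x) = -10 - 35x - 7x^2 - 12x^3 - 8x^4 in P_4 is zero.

Take coordinates with respect to {1, x, …, x^4}.
Set up α₁b₁ + … + α₄b₄ = 0 and solve the homogeneous system.
The free variable yields coefficients (3, 1, -2, 1) (any nonzero multiple also works).

3b₁ + b₂ - 2b₃ + b₄ = 0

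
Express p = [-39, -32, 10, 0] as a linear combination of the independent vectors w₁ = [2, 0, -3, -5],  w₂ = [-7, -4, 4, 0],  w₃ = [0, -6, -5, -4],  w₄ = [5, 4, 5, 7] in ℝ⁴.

Write p = c₁w₁ + … + c₄w₄ and equate components.
Back-substitution yields (c₁, …, c₄) = (-3, 4, 2, -1).

p = -3w₁ + 4w₂ + 2w₃ - w₄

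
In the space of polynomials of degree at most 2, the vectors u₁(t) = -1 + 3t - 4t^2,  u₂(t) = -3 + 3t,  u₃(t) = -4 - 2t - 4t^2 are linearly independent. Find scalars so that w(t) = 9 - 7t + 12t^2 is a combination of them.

Work in coordinates with respect to the standard basis {1, t, t^2}.
Write w = α₁u₁ + … + α₃u₃ and equate components.
Back-substitution yields (α₁, α₂, α₃) = (-2, -1, -1).

w = -2u₁ - u₂ - u₃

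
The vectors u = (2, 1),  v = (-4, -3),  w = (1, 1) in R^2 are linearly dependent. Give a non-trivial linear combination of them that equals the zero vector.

Set up α₁u + … + α₃w = 0 and solve the homogeneous system.
The free variable yields coefficients (1, 1, 2) (any nonzero multiple also works).

u + v + 2w = 0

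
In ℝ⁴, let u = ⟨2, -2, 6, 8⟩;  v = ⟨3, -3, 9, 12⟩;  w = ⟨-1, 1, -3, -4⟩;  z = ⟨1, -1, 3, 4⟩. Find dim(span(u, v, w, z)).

1

Form the matrix with u, v, w, z as columns and reduce.
Reduction leaves 1 leading entry, giving rank 1.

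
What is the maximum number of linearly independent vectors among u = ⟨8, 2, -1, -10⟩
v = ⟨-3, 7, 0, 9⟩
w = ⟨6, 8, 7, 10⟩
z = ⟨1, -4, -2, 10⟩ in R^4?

4

Apply Gaussian elimination to the matrix whose rows are u, v, w, z.
The echelon form has 4 nonzero rows, so the rank is 4.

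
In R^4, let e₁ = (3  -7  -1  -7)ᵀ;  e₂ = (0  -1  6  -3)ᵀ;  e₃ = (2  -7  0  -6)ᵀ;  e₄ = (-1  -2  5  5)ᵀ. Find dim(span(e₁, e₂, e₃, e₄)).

Put the 4×4 matrix [e₁|e₂|e₃|e₄] into echelon form.
The echelon form has 4 nonzero rows, so the rank is 4.

4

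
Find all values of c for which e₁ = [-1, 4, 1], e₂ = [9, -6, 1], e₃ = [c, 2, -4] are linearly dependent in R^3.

c = -14

The vectors are dependent exactly when the determinant of the matrix with rows e₁, e₂, e₃ vanishes.
Cofactor expansion gives det = 10*c + 140.
Solving 10*c + 140 = 0 yields c = -14.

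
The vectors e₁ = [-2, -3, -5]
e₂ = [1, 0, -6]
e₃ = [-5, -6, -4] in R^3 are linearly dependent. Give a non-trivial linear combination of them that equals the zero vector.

2e₁ - e₂ - e₃ = 0

Set up α₁e₁ + … + α₃e₃ = 0 and solve the homogeneous system.
One solution (up to scaling) is (2, -1, -1).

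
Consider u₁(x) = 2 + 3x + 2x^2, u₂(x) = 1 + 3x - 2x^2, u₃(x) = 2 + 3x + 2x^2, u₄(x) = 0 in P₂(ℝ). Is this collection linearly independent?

Take coordinates with respect to the standard basis {1, x, x^2}.
There are 4 vectors in a 3-dimensional space, so they cannot be linearly independent.

linearly dependent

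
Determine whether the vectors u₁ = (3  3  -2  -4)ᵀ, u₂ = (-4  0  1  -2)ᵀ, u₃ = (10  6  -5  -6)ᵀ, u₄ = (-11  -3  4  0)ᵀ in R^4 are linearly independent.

linearly dependent

The matrix [u₁|u₂|u₃|u₄] has determinant 0.
A zero determinant means the columns are linearly dependent.
Indeed 2u₁ - u₂ - u₃ = 0.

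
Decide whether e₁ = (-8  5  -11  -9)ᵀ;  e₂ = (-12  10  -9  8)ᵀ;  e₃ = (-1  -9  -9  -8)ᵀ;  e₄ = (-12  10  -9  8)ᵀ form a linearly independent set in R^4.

Two of the vectors are equal, giving an immediate dependence.

linearly dependent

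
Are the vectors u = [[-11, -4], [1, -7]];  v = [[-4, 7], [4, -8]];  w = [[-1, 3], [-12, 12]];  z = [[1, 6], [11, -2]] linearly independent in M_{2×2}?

Take coordinates with respect to the standard basis {E₁₁, E₁₂, E₂₁, E₂₂}.
The matrix [u|v|w|z] has determinant 13193.
A nonzero determinant means the columns are linearly independent.

linearly independent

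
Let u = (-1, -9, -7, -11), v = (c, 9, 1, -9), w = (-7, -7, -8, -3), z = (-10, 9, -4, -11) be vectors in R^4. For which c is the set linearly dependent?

The set is linearly dependent precisely when det[u; v; w; z] = 0.
Expanding, det = 1056*c + 2376.
Solving 1056*c + 2376 = 0 yields c = -9/4.

c = -9/4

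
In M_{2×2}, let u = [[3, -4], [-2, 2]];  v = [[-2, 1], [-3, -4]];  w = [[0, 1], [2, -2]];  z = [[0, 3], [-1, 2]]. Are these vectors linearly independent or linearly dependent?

linearly independent

Write each element as a coordinate vector in ℝ⁴ using {E₁₁, E₁₂, E₂₁, E₂₂}.
Place the vectors as rows of a 4×4 matrix and reduce to echelon form.
The reduction yields 4 nonzero rows, so the rank is 4.
Since rank = 4 (the number of vectors), the set is linearly independent.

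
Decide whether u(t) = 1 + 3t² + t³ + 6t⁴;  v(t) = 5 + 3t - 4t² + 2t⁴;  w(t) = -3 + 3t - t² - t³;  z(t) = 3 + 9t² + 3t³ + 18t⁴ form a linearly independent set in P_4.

Write each element as a coordinate vector in ℝ⁵ using {1, t, …, t⁴}.
One vector is a scalar multiple of another, so the set is dependent.

linearly dependent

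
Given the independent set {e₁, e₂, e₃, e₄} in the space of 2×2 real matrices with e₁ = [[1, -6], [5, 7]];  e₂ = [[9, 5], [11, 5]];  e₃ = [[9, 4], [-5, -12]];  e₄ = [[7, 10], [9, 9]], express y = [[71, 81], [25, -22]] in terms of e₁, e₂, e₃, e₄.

y = -4e₁ + 3e₂ + 3e₃ + 3e₄

Work in coordinates with respect to the standard basis {E₁₁, E₁₂, E₂₁, E₂₂}.
Since e₁, e₂, e₃, e₄ are independent, the coefficients expressing y are uniquely determined by a linear system.
Back-substitution yields (α₁, …, α₄) = (-4, 3, 3, 3).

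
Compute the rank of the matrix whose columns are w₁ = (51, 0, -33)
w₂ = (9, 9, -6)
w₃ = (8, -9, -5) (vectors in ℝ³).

Put the 3×3 matrix [w₁|w₂|w₃] into echelon form.
Exactly 2 pivots survive; hence the rank is 2.

rank 2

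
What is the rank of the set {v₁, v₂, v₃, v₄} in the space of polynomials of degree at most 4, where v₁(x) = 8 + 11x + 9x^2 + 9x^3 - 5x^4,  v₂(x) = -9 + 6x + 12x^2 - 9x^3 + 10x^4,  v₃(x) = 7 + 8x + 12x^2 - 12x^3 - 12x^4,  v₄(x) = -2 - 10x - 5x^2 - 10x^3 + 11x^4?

Use coordinates relative to {1, x, …, x^4}.
Row-reduce the 4×5 matrix with these as rows.
The echelon form has 4 nonzero rows, so the rank is 4.

4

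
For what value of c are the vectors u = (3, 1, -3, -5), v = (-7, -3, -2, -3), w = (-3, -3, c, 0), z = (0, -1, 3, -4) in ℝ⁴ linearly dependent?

Place the vectors as rows of a 4×4 matrix; dependence ⇔ determinant zero.
Cofactor expansion gives det = 423 - 36*c.
Solving 423 - 36*c = 0 yields c = 47/4.

c = 47/4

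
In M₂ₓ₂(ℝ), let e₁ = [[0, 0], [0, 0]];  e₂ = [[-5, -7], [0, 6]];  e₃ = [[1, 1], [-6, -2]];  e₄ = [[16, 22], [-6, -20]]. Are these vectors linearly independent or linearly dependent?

linearly dependent

Write each element as a coordinate vector in ℝ⁴ using {E₁₁, E₁₂, E₂₁, E₂₂}.
One of the vectors is the zero vector, so the set is linearly dependent.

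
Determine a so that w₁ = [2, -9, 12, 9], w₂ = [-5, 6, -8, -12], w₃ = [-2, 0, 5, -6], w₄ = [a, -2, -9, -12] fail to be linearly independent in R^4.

a = -12

The vectors are dependent exactly when the determinant of the matrix with rows w₁, w₂, w₃, w₄ vanishes.
The determinant works out to 270*a + 3240.
This vanishes exactly when a = -12.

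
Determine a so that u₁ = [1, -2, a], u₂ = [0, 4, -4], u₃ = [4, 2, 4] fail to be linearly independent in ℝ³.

The set is linearly dependent precisely when det[u₁; u₂; u₃] = 0.
Cofactor expansion gives det = 56 - 16*a.
Setting this to zero gives a = 7/2.

a = 7/2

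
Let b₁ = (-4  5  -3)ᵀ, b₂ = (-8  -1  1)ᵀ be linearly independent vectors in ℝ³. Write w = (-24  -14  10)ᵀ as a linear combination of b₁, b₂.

w = -2b₁ + 4b₂

Solve the system with b₁, b₂ as columns and w as the right-hand side.
The system has the unique solution (a₁, a₂) = (-2, 4).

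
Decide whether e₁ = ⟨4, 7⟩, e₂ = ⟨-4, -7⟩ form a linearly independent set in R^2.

The matrix [e₁|e₂] has determinant 0.
A zero determinant means the columns are linearly dependent.

linearly dependent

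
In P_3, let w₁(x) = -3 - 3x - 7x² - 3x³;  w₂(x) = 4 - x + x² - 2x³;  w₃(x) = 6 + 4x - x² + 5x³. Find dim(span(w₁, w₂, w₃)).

Use coordinates relative to {1, x, …, x³}.
Apply Gaussian elimination to the matrix whose rows are w₁, w₂, w₃.
The echelon form has 3 nonzero rows, so the rank is 3.

3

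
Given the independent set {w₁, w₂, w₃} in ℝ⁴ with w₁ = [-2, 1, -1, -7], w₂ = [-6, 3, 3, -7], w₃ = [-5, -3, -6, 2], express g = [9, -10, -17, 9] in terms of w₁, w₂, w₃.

g = 2w₁ - 3w₂ + w₃

Solve the system with w₁, w₂, w₃ as columns and g as the right-hand side.
Back-substitution yields (c₁, c₂, c₃) = (2, -3, 1).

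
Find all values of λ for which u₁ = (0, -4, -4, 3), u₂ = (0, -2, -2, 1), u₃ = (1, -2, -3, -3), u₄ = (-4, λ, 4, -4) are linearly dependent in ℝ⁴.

Place the vectors as rows of a 4×4 matrix; dependence ⇔ determinant zero.
The determinant works out to 2*λ.
This vanishes exactly when λ = 0.

λ = 0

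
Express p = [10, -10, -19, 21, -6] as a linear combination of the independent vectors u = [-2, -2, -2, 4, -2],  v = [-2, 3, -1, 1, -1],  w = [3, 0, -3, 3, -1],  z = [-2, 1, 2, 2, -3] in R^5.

p = 3u - v + 4w - z

Write p = a₁u + … + a₄z and equate components.
The system has the unique solution (a₁, …, a₄) = (3, -1, 4, -1).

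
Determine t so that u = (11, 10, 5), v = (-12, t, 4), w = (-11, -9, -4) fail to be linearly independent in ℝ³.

t = -16/11

The set is linearly dependent precisely when det[u; v; w] = 0.
Expanding, det = 11*t + 16.
This vanishes exactly when t = -16/11.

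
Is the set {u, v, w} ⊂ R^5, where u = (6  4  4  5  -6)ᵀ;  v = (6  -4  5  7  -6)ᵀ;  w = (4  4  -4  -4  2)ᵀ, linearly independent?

Row-reduce the matrix whose columns are u, v, w.
The reduction yields 3 nonzero rows, so the rank is 3.
Since rank = 3 (the number of vectors), the set is linearly independent.

linearly independent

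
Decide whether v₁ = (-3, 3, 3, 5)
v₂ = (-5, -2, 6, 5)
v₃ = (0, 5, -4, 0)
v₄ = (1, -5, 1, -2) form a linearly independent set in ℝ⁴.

Form the 4×4 matrix with these as columns; its determinant is -37.
A nonzero determinant means the columns are linearly independent.

linearly independent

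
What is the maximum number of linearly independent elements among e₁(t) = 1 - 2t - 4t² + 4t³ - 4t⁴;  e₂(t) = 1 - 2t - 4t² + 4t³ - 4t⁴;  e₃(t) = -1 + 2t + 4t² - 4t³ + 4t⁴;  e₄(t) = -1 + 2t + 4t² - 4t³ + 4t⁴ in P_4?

Pass to coordinate vectors with respect to the basis {1, t, …, t⁴}.
Row-reduce the 4×5 matrix with these as rows.
Reduction leaves 1 leading entry, giving rank 1.

1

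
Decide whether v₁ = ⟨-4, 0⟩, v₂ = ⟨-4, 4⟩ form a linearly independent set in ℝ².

linearly independent

Place the vectors as rows of a 2×2 matrix and reduce to echelon form.
The reduction yields 2 nonzero rows, so the rank is 2.
Since rank = 2 (the number of vectors), the set is linearly independent.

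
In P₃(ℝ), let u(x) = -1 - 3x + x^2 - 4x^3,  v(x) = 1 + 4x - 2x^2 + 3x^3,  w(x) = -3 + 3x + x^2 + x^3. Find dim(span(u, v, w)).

dim = 3

Use coordinates relative to {1, x, …, x^3}.
Row-reduce the 3×4 matrix with these as rows.
There are 3 pivot columns, so rank = 3.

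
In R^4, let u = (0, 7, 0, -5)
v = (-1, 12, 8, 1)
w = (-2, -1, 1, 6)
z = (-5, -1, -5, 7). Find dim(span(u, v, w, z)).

Apply Gaussian elimination to the matrix whose rows are u, v, w, z.
There are 3 pivot columns, so rank = 3.

3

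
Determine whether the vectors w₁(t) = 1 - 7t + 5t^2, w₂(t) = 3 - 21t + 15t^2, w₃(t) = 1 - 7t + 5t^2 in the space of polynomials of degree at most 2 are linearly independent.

linearly dependent

Write each element as a coordinate vector in ℝ³ using {1, t, t^2}.
Two of the vectors are equal, giving an immediate dependence.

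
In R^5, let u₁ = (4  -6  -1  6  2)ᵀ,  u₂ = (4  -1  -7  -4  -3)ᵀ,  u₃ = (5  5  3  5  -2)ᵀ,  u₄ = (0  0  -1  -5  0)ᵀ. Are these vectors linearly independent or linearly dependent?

linearly independent

Place the vectors as rows of a 4×5 matrix and reduce to echelon form.
The reduction yields 4 nonzero rows, so the rank is 4.
Since rank = 4 (the number of vectors), the set is linearly independent.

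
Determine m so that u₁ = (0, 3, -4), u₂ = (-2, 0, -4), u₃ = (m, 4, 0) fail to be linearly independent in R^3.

The set is linearly dependent precisely when det[u₁; u₂; u₃] = 0.
Expanding, det = 32 - 12*m.
This vanishes exactly when m = 8/3.

m = 8/3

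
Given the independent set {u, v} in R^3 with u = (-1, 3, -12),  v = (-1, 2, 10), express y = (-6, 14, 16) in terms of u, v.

y = 2u + 4v

Since u, v are independent, the coefficients expressing y are uniquely determined by a linear system.
The system has the unique solution (a₁, a₂) = (2, 4).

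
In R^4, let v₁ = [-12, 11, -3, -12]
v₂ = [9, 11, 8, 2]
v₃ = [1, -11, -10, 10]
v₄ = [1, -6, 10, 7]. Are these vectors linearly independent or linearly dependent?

linearly independent

Form the 4×4 matrix with these as columns; its determinant is 20824.
A nonzero determinant means the columns are linearly independent.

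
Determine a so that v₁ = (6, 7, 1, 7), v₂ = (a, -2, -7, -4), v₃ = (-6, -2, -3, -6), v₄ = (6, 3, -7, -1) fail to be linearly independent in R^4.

a = 54/11

The vectors are dependent exactly when the determinant of the matrix with rows v₁, v₂, v₃, v₄ vanishes.
The determinant works out to 132*a - 648.
This vanishes exactly when a = 54/11.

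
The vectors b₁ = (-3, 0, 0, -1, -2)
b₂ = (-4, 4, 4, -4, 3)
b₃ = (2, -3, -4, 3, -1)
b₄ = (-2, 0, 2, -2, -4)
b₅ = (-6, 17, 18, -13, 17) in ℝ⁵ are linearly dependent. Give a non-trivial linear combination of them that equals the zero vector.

Solve the homogeneous system with b₁, b₂, b₃, b₄, b₅ as columns by row-reducing the coefficient matrix.
A generator of the null space is (2, -2, 3, 1, 1).

2b₁ - 2b₂ + 3b₃ + b₄ + b₅ = 0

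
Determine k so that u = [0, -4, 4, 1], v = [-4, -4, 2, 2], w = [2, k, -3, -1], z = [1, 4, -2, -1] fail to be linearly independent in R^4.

k = -2

The set is linearly dependent precisely when det[u; v; w; z] = 0.
Expanding, det = 2*k + 4.
Setting this to zero gives k = -2.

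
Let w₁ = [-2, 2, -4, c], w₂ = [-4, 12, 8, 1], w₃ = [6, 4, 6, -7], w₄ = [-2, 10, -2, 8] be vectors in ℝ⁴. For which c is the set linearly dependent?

c = 35/6

The set is linearly dependent precisely when det[w₁; w₂; w₃; w₄] = 0.
Cofactor expansion gives det = 4760 - 816*c.
Setting this to zero gives c = 35/6.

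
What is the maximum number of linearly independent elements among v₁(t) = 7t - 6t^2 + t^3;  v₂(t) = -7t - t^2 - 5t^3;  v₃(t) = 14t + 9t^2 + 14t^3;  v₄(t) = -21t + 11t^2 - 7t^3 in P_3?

2

Use coordinates relative to {1, t, …, t^3}.
Row-reduce the 4×4 matrix with these as rows.
The echelon form has 2 nonzero rows, so the rank is 2.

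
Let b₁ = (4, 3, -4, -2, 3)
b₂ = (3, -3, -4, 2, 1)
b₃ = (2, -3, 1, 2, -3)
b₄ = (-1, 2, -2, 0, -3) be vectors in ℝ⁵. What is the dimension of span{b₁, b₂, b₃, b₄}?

dim = 4

Row-reduce the 4×5 matrix with these as rows.
Reduction leaves 4 leading entries, giving rank 4.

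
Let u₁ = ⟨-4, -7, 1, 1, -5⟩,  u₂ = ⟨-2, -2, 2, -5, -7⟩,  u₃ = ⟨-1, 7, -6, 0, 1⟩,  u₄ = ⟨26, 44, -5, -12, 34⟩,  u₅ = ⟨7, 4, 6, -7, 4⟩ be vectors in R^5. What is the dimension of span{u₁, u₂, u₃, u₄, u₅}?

Apply Gaussian elimination to the matrix whose rows are u₁, u₂, u₃, u₄, u₅.
There are 4 pivot columns, so rank = 4.

4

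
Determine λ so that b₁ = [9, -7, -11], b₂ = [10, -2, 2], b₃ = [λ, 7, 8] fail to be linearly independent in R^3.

Place the vectors as rows of a 3×3 matrix; dependence ⇔ determinant zero.
Cofactor expansion gives det = -36*λ - 480.
Solving -36*λ - 480 = 0 yields λ = -40/3.

λ = -40/3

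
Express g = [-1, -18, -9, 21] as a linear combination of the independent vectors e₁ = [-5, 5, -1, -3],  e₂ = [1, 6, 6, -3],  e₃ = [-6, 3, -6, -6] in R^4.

g = 3e₁ - 4e₂ - 3e₃

Write g = a₁e₁ + … + a₃e₃ and equate components.
Back-substitution yields (a₁, a₂, a₃) = (3, -4, -3).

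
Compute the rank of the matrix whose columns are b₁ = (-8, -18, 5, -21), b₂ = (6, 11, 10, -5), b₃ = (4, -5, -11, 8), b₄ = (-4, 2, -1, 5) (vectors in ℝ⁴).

Apply Gaussian elimination to the matrix whose rows are b₁, b₂, b₃, b₄.
Reduction leaves 3 leading entries, giving rank 3.

3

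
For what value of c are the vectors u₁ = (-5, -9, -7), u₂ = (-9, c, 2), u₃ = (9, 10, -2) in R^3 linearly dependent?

c = -10

Dependence holds iff the 3×3 matrix [u₁ u₂ u₃] is singular.
Expanding, det = 73*c + 730.
Solving 73*c + 730 = 0 yields c = -10.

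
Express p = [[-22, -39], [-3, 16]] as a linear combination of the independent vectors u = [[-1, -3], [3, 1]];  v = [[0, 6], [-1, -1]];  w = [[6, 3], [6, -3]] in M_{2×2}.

Take coordinate vectors relative to {E₁₁, E₁₂, E₂₁, E₂₂}.
Since u, v, w are independent, the coefficients expressing p are uniquely determined by a linear system.
Back-substitution yields (c₁, c₂, c₃) = (4, -3, -3).

p = 4u - 3v - 3w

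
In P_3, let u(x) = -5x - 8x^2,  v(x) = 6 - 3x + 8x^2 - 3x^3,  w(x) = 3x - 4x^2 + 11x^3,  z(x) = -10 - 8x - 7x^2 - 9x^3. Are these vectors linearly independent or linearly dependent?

Write each element as a coordinate vector in ℝ⁴ using {1, x, …, x^3}.
Form the 4×4 matrix with these as columns; its determinant is -5258.
A nonzero determinant means the columns are linearly independent.

linearly independent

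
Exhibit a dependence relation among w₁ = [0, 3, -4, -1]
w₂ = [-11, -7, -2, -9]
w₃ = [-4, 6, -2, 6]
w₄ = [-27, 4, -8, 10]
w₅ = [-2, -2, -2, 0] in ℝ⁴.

Row-reduce the matrix with w₁, w₂, w₃, w₄, w₅ as columns; the null space gives the coefficients.
A generator of the null space is (1, -1, -3, 1, -2).

w₁ - w₂ - 3w₃ + w₄ - 2w₅ = 0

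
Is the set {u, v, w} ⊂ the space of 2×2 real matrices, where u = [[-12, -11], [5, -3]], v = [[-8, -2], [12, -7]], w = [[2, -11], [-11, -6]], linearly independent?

Write each element as a coordinate vector in ℝ⁴ using {E₁₁, E₁₂, E₂₁, E₂₂}.
Row-reduce the matrix whose columns are u, v, w.
The reduction yields 3 nonzero rows, so the rank is 3.
Since rank = 3 (the number of vectors), the set is linearly independent.

linearly independent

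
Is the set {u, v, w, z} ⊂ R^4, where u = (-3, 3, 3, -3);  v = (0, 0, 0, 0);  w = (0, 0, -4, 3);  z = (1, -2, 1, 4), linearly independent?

One of the vectors is the zero vector, so the set is linearly dependent.

linearly dependent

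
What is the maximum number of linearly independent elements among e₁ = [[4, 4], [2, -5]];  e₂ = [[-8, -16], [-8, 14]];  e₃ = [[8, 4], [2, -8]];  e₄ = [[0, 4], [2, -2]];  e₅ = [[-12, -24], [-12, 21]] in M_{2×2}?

Use coordinates relative to {E₁₁, E₁₂, E₂₁, E₂₂}.
Put the 4×5 matrix [e₁|e₂|e₃|e₄|e₅] into echelon form.
There are 2 pivot columns, so rank = 2.
(With 5 elements in a 4-dimensional space the rank is at most 4.)

2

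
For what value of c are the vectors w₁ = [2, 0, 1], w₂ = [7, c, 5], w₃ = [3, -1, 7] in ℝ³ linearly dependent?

c = -3/11

The vectors are dependent exactly when the determinant of the matrix with rows w₁, w₂, w₃ vanishes.
Cofactor expansion gives det = 11*c + 3.
This vanishes exactly when c = -3/11.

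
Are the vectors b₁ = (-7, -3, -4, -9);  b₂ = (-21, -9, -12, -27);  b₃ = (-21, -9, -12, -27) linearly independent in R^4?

linearly dependent

Place the vectors as rows of a 3×4 matrix and reduce to echelon form.
The reduction yields 1 nonzero row, so the rank is 1.
Since rank 1 < 3, the set is linearly dependent.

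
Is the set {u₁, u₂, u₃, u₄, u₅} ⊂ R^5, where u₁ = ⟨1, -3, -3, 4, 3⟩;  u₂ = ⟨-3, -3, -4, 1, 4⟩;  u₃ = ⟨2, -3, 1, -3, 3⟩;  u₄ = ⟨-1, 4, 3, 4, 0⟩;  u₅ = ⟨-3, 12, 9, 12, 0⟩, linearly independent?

One vector is a scalar multiple of another, so the set is dependent.

linearly dependent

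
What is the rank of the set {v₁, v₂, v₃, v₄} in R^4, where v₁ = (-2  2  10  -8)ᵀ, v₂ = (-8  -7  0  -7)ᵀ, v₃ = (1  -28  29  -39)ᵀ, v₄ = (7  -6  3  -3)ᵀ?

Form the matrix with v₁, v₂, v₃, v₄ as columns and reduce.
Exactly 3 pivots survive; hence the rank is 3.

rank 3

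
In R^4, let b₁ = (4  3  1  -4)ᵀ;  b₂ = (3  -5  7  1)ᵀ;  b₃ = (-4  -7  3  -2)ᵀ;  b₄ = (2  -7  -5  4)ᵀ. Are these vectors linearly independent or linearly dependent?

linearly independent

The matrix [b₁|b₂|b₃|b₄] has determinant 3032.
A nonzero determinant means the columns are linearly independent.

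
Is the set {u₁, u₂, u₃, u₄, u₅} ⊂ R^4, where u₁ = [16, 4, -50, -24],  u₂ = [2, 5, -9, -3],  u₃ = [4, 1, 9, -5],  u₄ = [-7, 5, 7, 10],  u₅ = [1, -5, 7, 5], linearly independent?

There are 5 vectors in a 4-dimensional space, so they cannot be linearly independent.

linearly dependent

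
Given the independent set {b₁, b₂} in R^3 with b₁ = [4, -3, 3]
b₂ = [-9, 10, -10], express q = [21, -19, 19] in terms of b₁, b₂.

q = 3b₁ - b₂

Solve the system with b₁, b₂ as columns and q as the right-hand side.
Back-substitution yields (c₁, c₂) = (3, -1).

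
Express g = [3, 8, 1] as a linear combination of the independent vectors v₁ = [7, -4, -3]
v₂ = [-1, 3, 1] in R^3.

Write g = α₁v₁ + α₂v₂ and equate components.
Row-reducing the augmented matrix gives the unique coefficients (α₁, α₂) = (1, 4).

g = v₁ + 4v₂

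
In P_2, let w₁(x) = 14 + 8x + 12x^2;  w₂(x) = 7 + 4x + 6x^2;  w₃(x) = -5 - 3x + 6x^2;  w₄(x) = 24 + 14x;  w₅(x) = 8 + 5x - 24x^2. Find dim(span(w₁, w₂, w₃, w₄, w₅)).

dim = 2

Use coordinates relative to {1, x, x^2}.
Put the 3×5 matrix [w₁|w₂|w₃|w₄|w₅] into echelon form.
Exactly 2 pivots survive; hence the rank is 2.
(With 5 elements in a 3-dimensional space the rank is at most 3.)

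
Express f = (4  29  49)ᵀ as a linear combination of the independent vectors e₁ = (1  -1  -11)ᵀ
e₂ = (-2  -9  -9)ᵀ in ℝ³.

Solve the system with e₁, e₂ as columns and f as the right-hand side.
Back-substitution yields (a₁, a₂) = (-2, -3).

f = -2e₁ - 3e₂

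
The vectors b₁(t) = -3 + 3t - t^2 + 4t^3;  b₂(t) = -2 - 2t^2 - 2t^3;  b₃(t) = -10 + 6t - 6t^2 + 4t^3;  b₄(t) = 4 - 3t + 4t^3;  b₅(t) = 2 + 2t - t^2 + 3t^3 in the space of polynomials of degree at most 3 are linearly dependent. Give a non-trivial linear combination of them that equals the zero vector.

Take coordinates with respect to {1, t, …, t^3}.
Row-reduce the matrix with b₁, b₂, b₃, b₄, b₅ as columns; the null space gives the coefficients.
The free variable yields coefficients (2, 2, -1, 0, 0) (any nonzero multiple also works).

2b₁ + 2b₂ - b₃ = 0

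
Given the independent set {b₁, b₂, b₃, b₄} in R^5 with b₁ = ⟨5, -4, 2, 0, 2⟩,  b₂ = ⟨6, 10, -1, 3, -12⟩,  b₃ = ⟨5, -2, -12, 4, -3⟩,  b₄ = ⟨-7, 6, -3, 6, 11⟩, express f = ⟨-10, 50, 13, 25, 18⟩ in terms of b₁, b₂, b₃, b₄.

f = 2b₁ + 3b₂ - 2b₃ + 4b₄

Set up the augmented matrix [b₁ | b₂ | b₃ | b₄ | f] and row-reduce.
Back-substitution yields (α₁, …, α₄) = (2, 3, -2, 4).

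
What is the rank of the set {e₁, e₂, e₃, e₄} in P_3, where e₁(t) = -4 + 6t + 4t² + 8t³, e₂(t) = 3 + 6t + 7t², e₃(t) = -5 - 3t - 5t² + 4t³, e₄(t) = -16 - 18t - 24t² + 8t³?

rank 2

Represent each element by its coordinate vector in ℝ⁴.
Row-reduce the 4×4 matrix with these as rows.
The echelon form has 2 nonzero rows, so the rank is 2.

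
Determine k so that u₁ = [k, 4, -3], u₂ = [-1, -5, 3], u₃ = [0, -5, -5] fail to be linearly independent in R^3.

The vectors are dependent exactly when the determinant of the matrix with rows u₁, u₂, u₃ vanishes.
Expanding, det = 40*k - 35.
Setting this to zero gives k = 7/8.

k = 7/8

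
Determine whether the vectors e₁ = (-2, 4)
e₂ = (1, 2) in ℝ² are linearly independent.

linearly independent

The matrix [e₁|e₂] has determinant -8.
A nonzero determinant means the columns are linearly independent.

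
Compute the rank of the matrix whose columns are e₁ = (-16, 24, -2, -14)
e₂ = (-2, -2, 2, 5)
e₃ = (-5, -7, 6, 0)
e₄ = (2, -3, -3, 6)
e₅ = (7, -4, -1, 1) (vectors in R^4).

4

Put the 4×5 matrix [e₁|e₂|e₃|e₄|e₅] into echelon form.
The echelon form has 4 nonzero rows, so the rank is 4.
(With 5 elements in a 4-dimensional space the rank is at most 4.)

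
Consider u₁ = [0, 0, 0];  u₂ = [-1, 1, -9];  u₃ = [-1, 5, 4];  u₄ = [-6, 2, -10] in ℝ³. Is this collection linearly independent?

linearly dependent

There are 4 vectors in a 3-dimensional space, so they cannot be linearly independent.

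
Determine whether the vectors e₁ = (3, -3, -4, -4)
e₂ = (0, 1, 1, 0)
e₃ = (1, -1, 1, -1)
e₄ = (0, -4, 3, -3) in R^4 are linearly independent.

linearly independent

Form the 4×4 matrix with these as columns; its determinant is -28.
A nonzero determinant means the columns are linearly independent.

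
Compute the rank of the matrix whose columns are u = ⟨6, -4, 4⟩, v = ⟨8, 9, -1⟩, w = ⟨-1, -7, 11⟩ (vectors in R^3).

3

Apply Gaussian elimination to the matrix whose rows are u, v, w.
Reduction leaves 3 leading entries, giving rank 3.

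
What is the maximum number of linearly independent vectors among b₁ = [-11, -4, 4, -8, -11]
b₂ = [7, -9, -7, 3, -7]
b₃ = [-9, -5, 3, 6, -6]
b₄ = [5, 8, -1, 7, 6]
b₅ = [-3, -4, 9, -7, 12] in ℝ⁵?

5

Form the matrix with b₁, b₂, b₃, b₄, b₅ as columns and reduce.
There are 5 pivot columns, so rank = 5.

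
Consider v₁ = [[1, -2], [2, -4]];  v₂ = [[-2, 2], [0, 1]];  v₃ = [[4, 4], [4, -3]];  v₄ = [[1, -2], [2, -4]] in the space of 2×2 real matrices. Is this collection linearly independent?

linearly dependent

Take coordinates with respect to the standard basis {E₁₁, E₁₂, E₂₁, E₂₂}.
Two of the vectors are equal, giving an immediate dependence.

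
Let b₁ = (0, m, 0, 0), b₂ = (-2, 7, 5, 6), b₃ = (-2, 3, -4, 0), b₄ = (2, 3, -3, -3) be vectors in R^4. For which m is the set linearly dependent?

The set is linearly dependent precisely when det[b₁; b₂; b₃; b₄] = 0.
The determinant works out to -30*m.
Solving -30*m = 0 yields m = 0.

m = 0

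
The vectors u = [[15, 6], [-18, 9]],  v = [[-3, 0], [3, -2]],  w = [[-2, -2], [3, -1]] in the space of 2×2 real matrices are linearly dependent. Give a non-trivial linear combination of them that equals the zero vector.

u + 3v + 3w = 0

Pass to coordinate vectors relative to the basis {E₁₁, E₁₂, E₂₁, E₂₂}.
Solve the homogeneous system with u, v, w as columns by row-reducing the coefficient matrix.
One solution (up to scaling) is (1, 3, 3).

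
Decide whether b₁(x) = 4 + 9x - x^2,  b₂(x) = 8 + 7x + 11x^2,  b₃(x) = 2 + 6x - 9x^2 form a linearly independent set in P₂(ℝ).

Write each element as a coordinate vector in ℝ³ using {1, x, x^2}.
Row-reduce the matrix whose columns are b₁, b₂, b₃.
The reduction yields 3 nonzero rows, so the rank is 3.
Since rank = 3 (the number of vectors), the set is linearly independent.

linearly independent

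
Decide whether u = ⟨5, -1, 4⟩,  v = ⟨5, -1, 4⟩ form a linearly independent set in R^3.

Two of the vectors are equal, giving an immediate dependence.

linearly dependent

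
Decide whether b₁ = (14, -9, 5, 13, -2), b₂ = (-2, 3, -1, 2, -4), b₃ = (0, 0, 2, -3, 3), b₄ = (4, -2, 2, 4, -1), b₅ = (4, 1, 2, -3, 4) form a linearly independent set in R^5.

linearly dependent

The matrix [b₁|b₂|b₃|b₄|b₅] has determinant 0.
A zero determinant means the columns are linearly dependent.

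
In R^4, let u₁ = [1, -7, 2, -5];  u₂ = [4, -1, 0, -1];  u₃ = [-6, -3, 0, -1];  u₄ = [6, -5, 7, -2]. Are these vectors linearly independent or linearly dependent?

Place the vectors as rows of a 4×4 matrix and reduce to echelon form.
The reduction yields 4 nonzero rows, so the rank is 4.
Since rank = 4 (the number of vectors), the set is linearly independent.

linearly independent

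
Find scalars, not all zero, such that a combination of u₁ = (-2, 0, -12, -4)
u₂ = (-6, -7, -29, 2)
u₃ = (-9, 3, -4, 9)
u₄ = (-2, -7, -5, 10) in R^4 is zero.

Solve the homogeneous system with u₁, u₂, u₃, u₄ as columns by row-reducing the coefficient matrix.
The free variable yields coefficients (2, -1, 0, 1) (any nonzero multiple also works).

2u₁ - u₂ + u₄ = 0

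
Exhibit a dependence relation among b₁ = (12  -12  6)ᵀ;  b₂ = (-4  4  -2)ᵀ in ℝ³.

Solve the homogeneous system with b₁, b₂ as columns by row-reducing the coefficient matrix.
A generator of the null space is (1, 3).

b₁ + 3b₂ = 0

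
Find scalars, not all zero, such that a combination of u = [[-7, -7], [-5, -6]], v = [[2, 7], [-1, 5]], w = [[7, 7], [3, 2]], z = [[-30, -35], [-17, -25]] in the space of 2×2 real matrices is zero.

Pass to coordinate vectors relative to the basis {E₁₁, E₁₂, E₂₁, E₂₂}.
Set up α₁u + … + α₄z = 0 and solve the homogeneous system.
One solution (up to scaling) is (3, -1, -1, -1).

3u - v - w - z = 0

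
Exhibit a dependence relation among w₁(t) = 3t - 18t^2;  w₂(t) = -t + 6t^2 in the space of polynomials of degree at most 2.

w₁ + 3w₂ = 0

Take coordinates with respect to {1, t, t^2}.
Solve the homogeneous system with w₁, w₂ as columns by row-reducing the coefficient matrix.
A generator of the null space is (1, 3).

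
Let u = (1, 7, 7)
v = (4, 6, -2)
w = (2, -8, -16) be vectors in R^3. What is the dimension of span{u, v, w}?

Form the matrix with u, v, w as columns and reduce.
There are 2 pivot columns, so rank = 2.

dim = 2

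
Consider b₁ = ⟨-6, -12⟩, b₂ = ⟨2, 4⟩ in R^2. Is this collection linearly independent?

linearly dependent

One vector is a scalar multiple of another, so the set is dependent.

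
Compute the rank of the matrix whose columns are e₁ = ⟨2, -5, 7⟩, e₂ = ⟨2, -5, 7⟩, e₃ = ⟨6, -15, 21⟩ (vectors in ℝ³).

Form the matrix with e₁, e₂, e₃ as columns and reduce.
The echelon form has 1 nonzero row, so the rank is 1.

1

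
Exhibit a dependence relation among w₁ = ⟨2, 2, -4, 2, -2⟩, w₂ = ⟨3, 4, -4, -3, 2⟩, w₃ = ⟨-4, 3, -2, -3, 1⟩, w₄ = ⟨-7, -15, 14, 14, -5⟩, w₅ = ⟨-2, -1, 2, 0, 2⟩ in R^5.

w₁ - 3w₂ - w₃ - w₄ + 2w₅ = 0

Write the vectors as columns of a matrix and find a nonzero vector in its null space.
One solution (up to scaling) is (1, -3, -1, -1, 2).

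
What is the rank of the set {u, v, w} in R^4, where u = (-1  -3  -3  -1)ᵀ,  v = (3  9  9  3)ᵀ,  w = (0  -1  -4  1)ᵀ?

Put the 4×3 matrix [u|v|w] into echelon form.
Reduction leaves 2 leading entries, giving rank 2.

2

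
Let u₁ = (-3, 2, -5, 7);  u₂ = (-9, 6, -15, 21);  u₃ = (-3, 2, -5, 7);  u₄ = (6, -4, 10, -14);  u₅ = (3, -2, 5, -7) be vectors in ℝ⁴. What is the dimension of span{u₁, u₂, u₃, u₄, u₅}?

Row-reduce the 5×4 matrix with these as rows.
Exactly 1 pivot survives; hence the rank is 1.
(With 5 elements in a 4-dimensional space the rank is at most 4.)

1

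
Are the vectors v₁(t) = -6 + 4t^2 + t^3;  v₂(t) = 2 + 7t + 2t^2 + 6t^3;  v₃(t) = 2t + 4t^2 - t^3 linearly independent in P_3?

Take coordinates with respect to the standard basis {1, t, …, t^3}.
Row-reduce the matrix whose columns are v₁, v₂, v₃.
The reduction yields 3 nonzero rows, so the rank is 3.
Since rank = 3 (the number of vectors), the set is linearly independent.

linearly independent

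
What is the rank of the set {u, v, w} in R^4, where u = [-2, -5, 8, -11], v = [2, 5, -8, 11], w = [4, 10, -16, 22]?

Row-reduce the 3×4 matrix with these as rows.
There is 1 pivot column, so rank = 1.

rank 1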